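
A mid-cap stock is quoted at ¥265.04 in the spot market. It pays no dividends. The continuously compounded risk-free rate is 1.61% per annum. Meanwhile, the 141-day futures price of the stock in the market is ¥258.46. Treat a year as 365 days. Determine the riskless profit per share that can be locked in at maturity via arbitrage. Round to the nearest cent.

Fair futures: F* = S·e^(carry·T), with carry = r = 0.0161
F* = 265.04 · e^(0.0161 × 141/365) = 265.04 · e^0.006219 = 265.04 × 1.006238 = ¥266.6933
Market ¥258.46 < fair ¥266.6933: forward underpriced → reverse cash-and-carry (short spot, go long the forward).
At maturity, profit = |F_mkt − F*| = |258.46 − 266.6933| = ¥8.23 per share

¥8.23 per share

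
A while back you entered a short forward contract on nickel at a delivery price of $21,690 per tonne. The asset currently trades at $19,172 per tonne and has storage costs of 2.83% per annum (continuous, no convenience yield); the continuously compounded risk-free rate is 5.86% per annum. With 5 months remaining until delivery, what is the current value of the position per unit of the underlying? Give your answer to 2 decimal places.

Current fair forward for the remaining 5 months: F = S·e^((r + u)·T), (r + u) = 0.0586 + 0.0283 = 0.0869
F = 19172 · e^(0.0869 × 5/12) = 19172 × 1.03687184 = 19878.9069
Value of long forward = (F − K)·e^(−rT) = (19878.9069 − 21690) · e^(−0.0586·5/12)
= -1811.0931 × 0.97587901 = -1767.41
Short position value = −(long value) = $1767.41

$1767.41 per tonne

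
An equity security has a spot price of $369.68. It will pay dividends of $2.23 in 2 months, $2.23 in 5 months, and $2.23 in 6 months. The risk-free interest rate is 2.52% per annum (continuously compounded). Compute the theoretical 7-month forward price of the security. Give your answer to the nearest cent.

$368.43

PV(dividends) I = 2.23·e^(−0.0252·2/12) + 2.23·e^(−0.0252·5/12) + 2.23·e^(−0.0252·6/12)
I = 2.2207 + 2.2067 + 2.2021 = 6.6295
F = (S − I)·e^(rT) = (369.68 − 6.6295) · e^(0.0252·7/12)
= 363.0505 · e^0.014700 = 363.0505 × 1.014809 = $368.43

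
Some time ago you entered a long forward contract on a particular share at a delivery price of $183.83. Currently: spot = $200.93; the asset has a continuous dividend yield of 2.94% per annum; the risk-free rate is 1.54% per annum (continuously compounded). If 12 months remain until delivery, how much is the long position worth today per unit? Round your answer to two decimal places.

Current fair forward for the remaining 12 months: F = S·e^((r − q)·T), (r − q) = 0.0154 − 0.0294 = -0.0140
F = 200.93 · e^(-0.0140 × 12/12) = 200.93 × 0.986098 = 198.1367
Value of long forward = (F − K)·e^(−rT) = (198.1367 − 183.83) · e^(−0.0154·12/12)
= 14.3067 × 0.984718 = 14.09

$14.09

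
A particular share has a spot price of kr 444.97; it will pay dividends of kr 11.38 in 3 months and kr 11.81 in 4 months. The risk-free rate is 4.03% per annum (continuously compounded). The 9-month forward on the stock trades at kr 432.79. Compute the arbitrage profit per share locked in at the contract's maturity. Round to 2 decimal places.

kr 2.21 per share

PV(dividends) I = 11.38·e^(−0.0403·3/12) + 11.81·e^(−0.0403·4/12) = 22.9183
Fair forward F* = (S − I)·e^(rT) = (444.97 − 22.9183)·e^0.030225 = 422.0517 × 1.030686 = 435.0028
Market kr 432.79 < fair 435.0028: forward underpriced → reverse cash-and-carry (short the stock, invest proceeds at r, pay the dividends, go long the forward).
Profit at T = |F_mkt − F*| = |432.79 − 435.0028| = kr 2.21 per share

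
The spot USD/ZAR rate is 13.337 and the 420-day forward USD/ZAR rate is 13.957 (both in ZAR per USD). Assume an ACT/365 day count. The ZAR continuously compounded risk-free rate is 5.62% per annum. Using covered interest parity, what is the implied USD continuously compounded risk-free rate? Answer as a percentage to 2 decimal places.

F = S·e^((r_ZAR − r_USD)T) ⇒ r_USD = r_ZAR − ln(F/S)/T
ln(13.957/13.337) = 0.045439; /(420/365) = 0.039489
r_USD = 0.0562 − 0.039489 = 0.016711
r_USD = 1.67%

1.67%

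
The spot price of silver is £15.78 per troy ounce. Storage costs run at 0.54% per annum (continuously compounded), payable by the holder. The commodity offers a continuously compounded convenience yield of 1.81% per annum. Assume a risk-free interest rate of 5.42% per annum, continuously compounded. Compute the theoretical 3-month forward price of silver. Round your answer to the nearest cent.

£15.94 per troy ounce

Net carry = r + u − y = 0.0542 + 0.0054 − 0.0181 = 0.0415
F = S·e^((r+u−y)T) = 15.78 · e^(0.0415 × 3/12) = 15.78 · e^0.010375
= 15.78 × 1.010429 = £15.94 per troy ounce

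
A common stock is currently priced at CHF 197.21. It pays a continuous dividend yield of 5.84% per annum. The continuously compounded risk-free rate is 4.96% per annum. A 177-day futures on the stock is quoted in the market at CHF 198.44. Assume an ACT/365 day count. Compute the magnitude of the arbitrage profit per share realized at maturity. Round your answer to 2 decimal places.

CHF 2.07 per share

Fair futures: F* = S·e^(carry·T), with carry = (r − q) = 0.0496 − 0.0584 = -0.0088
F* = 197.21 · e^(-0.0088 × 177/365) = 197.21 · e^-0.004267 = 197.21 × 0.995742 = CHF 196.3703
Market CHF 198.44 > fair CHF 196.3703: forward overpriced → cash-and-carry (buy spot, short the forward).
At maturity, profit = |F_mkt − F*| = |198.44 − 196.3703| = CHF 2.07 per share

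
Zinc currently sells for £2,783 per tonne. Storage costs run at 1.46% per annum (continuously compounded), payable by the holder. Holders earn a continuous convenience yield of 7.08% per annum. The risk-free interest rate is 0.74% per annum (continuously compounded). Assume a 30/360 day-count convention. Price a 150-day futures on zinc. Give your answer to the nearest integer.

£2,727 per tonne

Net carry = r + u − y = 0.0074 + 0.0146 − 0.0708 = -0.0488
F = S·e^((r+u−y)T) = 2783 · e^(-0.0488 × 150/360) = 2783 · e^-0.020333
= 2783 × 0.979872 = £2,727 per tonne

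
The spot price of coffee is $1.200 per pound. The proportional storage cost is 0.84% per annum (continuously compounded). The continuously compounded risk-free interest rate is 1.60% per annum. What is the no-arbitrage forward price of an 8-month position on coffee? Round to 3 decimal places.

Net carry = r + u − y = 0.0160 + 0.0084 − 0.0000 = 0.0244
F = S·e^((r+u−y)T) = 1.200 · e^(0.0244 × 8/12) = 1.200 · e^0.016267
= 1.200 × 1.016400 = $1.220 per pound

$1.220 per pound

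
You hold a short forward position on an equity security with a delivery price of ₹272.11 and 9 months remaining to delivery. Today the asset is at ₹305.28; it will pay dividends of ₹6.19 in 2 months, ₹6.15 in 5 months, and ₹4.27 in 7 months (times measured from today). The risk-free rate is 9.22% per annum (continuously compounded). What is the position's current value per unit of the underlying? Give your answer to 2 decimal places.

PV(remaining dividends) I = 6.19·e^(−0.0922·2/12) + 6.15·e^(−0.0922·5/12) + 4.27·e^(−0.0922·7/12) = 16.0602
Current forward F = (S − I)·e^(rT) = (305.28 − 16.0602)·e^(0.0922·9/12) = 289.2198 × 1.071597 = 309.9271
Value (long) = (F − K)·e^(−rT) = (309.9271 − 272.11) × 0.933187 = 35.2904
Short position value = −(long value) = -₹35.29

-₹35.29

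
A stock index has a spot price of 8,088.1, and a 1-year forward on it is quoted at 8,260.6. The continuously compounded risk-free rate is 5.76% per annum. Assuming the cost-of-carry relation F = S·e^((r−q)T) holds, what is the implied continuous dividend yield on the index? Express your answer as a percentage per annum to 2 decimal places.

From F = S·e^((r−q)T): (r − q) = ln(F/S)/T
ln(8260.6/8088.1) = ln(1.021328) = 0.021104
(r − q) = 0.021104 / (12/12) = 0.021104
q = r − ln(F/S)/T = 0.0576 − 0.021104 = 0.036496
q = 3.65%

3.65%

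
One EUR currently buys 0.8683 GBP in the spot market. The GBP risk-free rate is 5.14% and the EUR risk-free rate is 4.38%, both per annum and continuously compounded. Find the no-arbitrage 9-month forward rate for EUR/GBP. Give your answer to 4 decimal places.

0.8733

F = S·e^((r_GBP − r_EUR)T) = 0.8683 · e^((0.0514 − 0.0438) × 9/12)
= 0.8683 · e^0.005700 = 0.8683 × 1.005716
F = 0.8733 GBP per EUR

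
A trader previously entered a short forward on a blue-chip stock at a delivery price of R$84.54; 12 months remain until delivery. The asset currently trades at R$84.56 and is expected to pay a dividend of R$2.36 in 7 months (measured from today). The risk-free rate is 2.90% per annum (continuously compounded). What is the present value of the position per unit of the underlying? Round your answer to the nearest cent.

PV(remaining dividends) I = 2.36·e^(−0.0290·7/12) = 2.3204
Current forward F = (S − I)·e^(rT) = (84.56 − 2.3204)·e^(0.0290·12/12) = 82.2396 × 1.029425 = 84.6595
Value (long) = (F − K)·e^(−rT) = (84.6595 − 84.54) × 0.971416 = 0.1161
Short position value = −(long value) = -R$0.12

-R$0.12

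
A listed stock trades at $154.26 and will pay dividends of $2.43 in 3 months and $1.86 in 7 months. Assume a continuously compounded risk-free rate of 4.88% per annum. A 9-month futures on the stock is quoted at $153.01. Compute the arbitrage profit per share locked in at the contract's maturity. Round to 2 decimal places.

$2.64 per share

PV(dividends) I = 2.43·e^(−0.0488·3/12) + 1.86·e^(−0.0488·7/12) = 4.2083
Fair futures F* = (S − I)·e^(rT) = (154.26 − 4.2083)·e^0.036600 = 150.0517 × 1.037278 = 155.6453
Market $153.01 < fair 155.6453: forward underpriced → reverse cash-and-carry (short the stock, invest proceeds at r, pay the dividends, go long the forward).
Profit at T = |F_mkt − F*| = |153.01 − 155.6453| = $2.64 per share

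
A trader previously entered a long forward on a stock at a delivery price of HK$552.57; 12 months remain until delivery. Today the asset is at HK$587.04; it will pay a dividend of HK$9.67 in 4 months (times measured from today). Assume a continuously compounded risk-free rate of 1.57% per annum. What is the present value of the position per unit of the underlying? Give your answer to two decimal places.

PV(remaining dividends) I = 9.67·e^(−0.0157·4/12) = 9.6195
Current forward F = (S − I)·e^(rT) = (587.04 − 9.6195)·e^(0.0157·12/12) = 577.4205 × 1.015824 = 586.5576
Value (long) = (F − K)·e^(−rT) = (586.5576 − 552.57) × 0.984423 = 33.4582
Value = HK$33.46

HK$33.46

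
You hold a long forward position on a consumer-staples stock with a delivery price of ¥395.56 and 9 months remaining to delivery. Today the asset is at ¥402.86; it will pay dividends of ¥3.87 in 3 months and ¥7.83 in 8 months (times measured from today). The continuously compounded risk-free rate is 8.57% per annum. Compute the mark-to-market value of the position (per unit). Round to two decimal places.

¥20.74

PV(remaining dividends) I = 3.87·e^(−0.0857·3/12) + 7.83·e^(−0.0857·8/12) = 11.1832
Current forward F = (S − I)·e^(rT) = (402.86 − 11.1832)·e^(0.0857·9/12) = 391.6768 × 1.066386 = 417.6787
Value (long) = (F − K)·e^(−rT) = (417.6787 − 395.56) × 0.937747 = 20.7417
Value = ¥20.74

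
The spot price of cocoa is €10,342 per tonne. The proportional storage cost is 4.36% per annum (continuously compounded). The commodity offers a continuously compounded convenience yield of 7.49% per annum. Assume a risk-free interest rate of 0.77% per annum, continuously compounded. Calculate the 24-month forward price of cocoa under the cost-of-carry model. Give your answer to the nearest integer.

€9,865 per tonne

Net carry = r + u − y = 0.0077 + 0.0436 − 0.0749 = -0.0236
F = S·e^((r+u−y)T) = 10342 · e^(-0.0236 × 24/12) = 10342 · e^-0.047200
= 10342 × 0.953897 = €9,865 per tonne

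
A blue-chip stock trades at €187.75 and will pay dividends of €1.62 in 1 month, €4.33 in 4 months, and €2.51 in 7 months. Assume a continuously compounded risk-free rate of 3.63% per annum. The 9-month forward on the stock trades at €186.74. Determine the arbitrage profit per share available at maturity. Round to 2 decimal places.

€2.39 per share

PV(dividends) I = 1.62·e^(−0.0363·1/12) + 4.33·e^(−0.0363·4/12) + 2.51·e^(−0.0363·7/12) = 8.3504
Fair forward F* = (S − I)·e^(rT) = (187.75 − 8.3504)·e^0.027225 = 179.3996 × 1.027599 = 184.3508
Market €186.74 > fair 184.3508: forward overpriced → cash-and-carry (borrow at r, buy the stock and collect the dividends, short the forward).
Profit at T = |F_mkt − F*| = |186.74 − 184.3508| = €2.39 per share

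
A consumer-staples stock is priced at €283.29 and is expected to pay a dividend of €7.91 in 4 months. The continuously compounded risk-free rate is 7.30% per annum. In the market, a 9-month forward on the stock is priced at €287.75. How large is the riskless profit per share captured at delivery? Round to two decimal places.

€3.33 per share

PV(dividends) I = 7.91·e^(−0.0730·4/12) = 7.7198
Fair forward F* = (S − I)·e^(rT) = (283.29 − 7.7198)·e^0.054750 = 275.5702 × 1.056277 = 291.0785
Market €287.75 < fair 291.0785: forward underpriced → reverse cash-and-carry (short the stock, invest proceeds at r, pay the dividends, go long the forward).
Profit at T = |F_mkt − F*| = |287.75 − 291.0785| = €3.33 per share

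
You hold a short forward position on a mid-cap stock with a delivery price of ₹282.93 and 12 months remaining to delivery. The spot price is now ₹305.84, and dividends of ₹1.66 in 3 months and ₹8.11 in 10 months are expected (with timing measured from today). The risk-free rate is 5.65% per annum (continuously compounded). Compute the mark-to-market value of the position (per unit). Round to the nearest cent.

-₹29.08

PV(remaining dividends) I = 1.66·e^(−0.0565·3/12) + 8.11·e^(−0.0565·10/12) = 9.3737
Current forward F = (S − I)·e^(rT) = (305.84 − 9.3737)·e^(0.0565·12/12) = 296.4663 × 1.058127 = 313.6990
Value (long) = (F − K)·e^(−rT) = (313.6990 − 282.93) × 0.945066 = 29.0787
Short position value = −(long value) = -₹29.08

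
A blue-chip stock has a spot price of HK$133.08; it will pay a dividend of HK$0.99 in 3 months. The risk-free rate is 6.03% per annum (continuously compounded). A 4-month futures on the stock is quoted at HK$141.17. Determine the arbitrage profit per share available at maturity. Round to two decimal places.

HK$6.38 per share

PV(dividends) I = 0.99·e^(−0.0603·3/12) = 0.9752
Fair futures F* = (S − I)·e^(rT) = (133.08 − 0.9752)·e^0.020100 = 132.1048 × 1.020303 = 134.7869
Market HK$141.17 > fair 134.7869: forward overpriced → cash-and-carry (borrow at r, buy the stock and collect the dividends, short the forward).
Profit at T = |F_mkt − F*| = |141.17 − 134.7869| = HK$6.38 per share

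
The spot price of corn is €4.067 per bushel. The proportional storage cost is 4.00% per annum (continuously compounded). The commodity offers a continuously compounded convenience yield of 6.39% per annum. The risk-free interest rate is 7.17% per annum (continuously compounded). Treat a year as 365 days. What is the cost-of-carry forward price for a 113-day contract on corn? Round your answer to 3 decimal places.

Net carry = r + u − y = 0.0717 + 0.0400 − 0.0639 = 0.0478
F = S·e^((r+u−y)T) = 4.067 · e^(0.0478 × 113/365) = 4.067 · e^0.014798
= 4.067 × 1.014908 = €4.128 per bushel

€4.128 per bushel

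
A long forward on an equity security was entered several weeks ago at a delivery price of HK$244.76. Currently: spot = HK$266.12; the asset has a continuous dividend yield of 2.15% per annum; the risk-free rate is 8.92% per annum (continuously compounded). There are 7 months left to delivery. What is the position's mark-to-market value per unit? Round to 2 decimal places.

Current fair forward for the remaining 7 months: F = S·e^((r − q)·T), (r − q) = 0.0892 − 0.0215 = 0.0677
F = 266.12 · e^(0.0677 × 7/12) = 266.12 × 1.040282 = 276.8398
Value of long forward = (F − K)·e^(−rT) = (276.8398 − 244.76) · e^(−0.0892·7/12)
= 32.0798 × 0.949297 = 30.45

HK$30.45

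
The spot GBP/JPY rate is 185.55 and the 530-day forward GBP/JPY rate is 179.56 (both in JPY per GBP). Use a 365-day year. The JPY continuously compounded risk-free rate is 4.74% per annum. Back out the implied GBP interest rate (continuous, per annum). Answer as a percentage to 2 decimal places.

7.00%

F = S·e^((r_JPY − r_GBP)T) ⇒ r_GBP = r_JPY − ln(F/S)/T
ln(179.56/185.55) = -0.032815; /(530/365) = -0.022599
r_GBP = 0.0474 + 0.022599 = 0.069999
r_GBP = 7.00%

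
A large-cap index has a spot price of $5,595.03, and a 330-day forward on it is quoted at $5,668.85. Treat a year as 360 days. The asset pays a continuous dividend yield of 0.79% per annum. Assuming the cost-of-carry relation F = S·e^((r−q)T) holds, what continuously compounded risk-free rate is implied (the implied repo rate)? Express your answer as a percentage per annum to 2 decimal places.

From F = S·e^((r−q)T): (r − q) = ln(F/S)/T
ln(5668.85/5595.03) = ln(1.013194) = 0.013108
(r − q) = 0.013108 / (330/360) = 0.014300
r = ln(F/S)/T + q = 0.014300 + 0.0079 = 0.022200
r = 2.22%

2.22%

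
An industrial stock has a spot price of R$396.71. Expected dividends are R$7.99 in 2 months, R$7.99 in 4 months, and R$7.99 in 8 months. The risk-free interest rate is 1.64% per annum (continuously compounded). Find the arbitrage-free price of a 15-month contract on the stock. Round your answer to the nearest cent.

PV(dividends) I = 7.99·e^(−0.0164·2/12) + 7.99·e^(−0.0164·4/12) + 7.99·e^(−0.0164·8/12)
I = 7.9682 + 7.9464 + 7.9031 = 23.8177
F = (S − I)·e^(rT) = (396.71 − 23.8177) · e^(0.0164·15/12)
= 372.8923 · e^0.020500 = 372.8923 × 1.020712 = R$380.62

R$380.62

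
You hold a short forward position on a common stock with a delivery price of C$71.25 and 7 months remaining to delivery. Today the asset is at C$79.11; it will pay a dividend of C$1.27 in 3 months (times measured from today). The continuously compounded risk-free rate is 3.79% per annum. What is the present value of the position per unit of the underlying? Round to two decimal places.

-C$8.16

PV(remaining dividends) I = 1.27·e^(−0.0379·3/12) = 1.2580
Current forward F = (S − I)·e^(rT) = (79.11 − 1.2580)·e^(0.0379·7/12) = 77.8520 × 1.022355 = 79.5924
Value (long) = (F − K)·e^(−rT) = (79.5924 − 71.25) × 0.978134 = 8.1600
Short position value = −(long value) = -C$8.16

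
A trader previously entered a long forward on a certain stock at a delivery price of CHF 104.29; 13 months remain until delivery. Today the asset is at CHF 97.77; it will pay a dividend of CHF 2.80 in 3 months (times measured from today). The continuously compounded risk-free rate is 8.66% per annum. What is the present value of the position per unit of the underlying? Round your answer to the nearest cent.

CHF 0.08

PV(remaining dividends) I = 2.80·e^(−0.0866·3/12) = 2.7400
Current forward F = (S − I)·e^(rT) = (97.77 − 2.7400)·e^(0.0866·13/12) = 95.0300 × 1.098358 = 104.3770
Value (long) = (F − K)·e^(−rT) = (104.3770 − 104.29) × 0.910450 = 0.0792
Value = CHF 0.08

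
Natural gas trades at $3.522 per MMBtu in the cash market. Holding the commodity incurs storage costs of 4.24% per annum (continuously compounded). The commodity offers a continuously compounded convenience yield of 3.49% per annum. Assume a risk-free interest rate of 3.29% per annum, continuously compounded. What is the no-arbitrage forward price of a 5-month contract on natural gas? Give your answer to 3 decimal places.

Net carry = r + u − y = 0.0329 + 0.0424 − 0.0349 = 0.0404
F = S·e^((r+u−y)T) = 3.522 · e^(0.0404 × 5/12) = 3.522 · e^0.016833
= 3.522 × 1.016975 = $3.582 per MMBtu

$3.582 per MMBtu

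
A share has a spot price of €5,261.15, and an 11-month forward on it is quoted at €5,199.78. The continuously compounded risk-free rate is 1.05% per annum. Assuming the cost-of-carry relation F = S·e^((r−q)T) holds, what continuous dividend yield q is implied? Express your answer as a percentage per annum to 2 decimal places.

2.33%

From F = S·e^((r−q)T): (r − q) = ln(F/S)/T
ln(5199.78/5261.15) = ln(0.988335) = -0.011734
(r − q) = -0.011734 / (11/12) = -0.012801
q = r − ln(F/S)/T = 0.0105 + 0.012801 = 0.023301
q = 2.33%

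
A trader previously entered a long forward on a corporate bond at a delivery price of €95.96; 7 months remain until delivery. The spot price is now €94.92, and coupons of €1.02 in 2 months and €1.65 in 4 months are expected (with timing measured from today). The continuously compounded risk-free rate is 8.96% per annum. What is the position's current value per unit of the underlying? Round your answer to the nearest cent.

PV(remaining coupons) I = 1.02·e^(−0.0896·2/12) + 1.65·e^(−0.0896·4/12) = 2.6063
Current forward F = (S − I)·e^(rT) = (94.92 − 2.6063)·e^(0.0896·7/12) = 92.3137 × 1.053657 = 97.2670
Value (long) = (F − K)·e^(−rT) = (97.2670 − 95.96) × 0.949076 = 1.2404
Value = €1.24

€1.24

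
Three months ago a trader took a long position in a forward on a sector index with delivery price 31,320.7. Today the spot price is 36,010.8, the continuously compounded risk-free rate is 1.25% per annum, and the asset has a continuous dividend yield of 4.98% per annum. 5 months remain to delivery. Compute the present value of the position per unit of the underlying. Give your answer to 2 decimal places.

Current fair forward for the remaining 5 months: F = S·e^((r − q)·T), (r − q) = 0.0125 − 0.0498 = -0.0373
F = 36010.8 · e^(-0.0373 × 5/12) = 36010.8 × 0.98457848 = 35455.4587
Value of long forward = (F − K)·e^(−rT) = (35455.4587 − 31320.7) · e^(−0.0125·5/12)
= 4134.7587 × 0.99480521 = 4113.28

4113.28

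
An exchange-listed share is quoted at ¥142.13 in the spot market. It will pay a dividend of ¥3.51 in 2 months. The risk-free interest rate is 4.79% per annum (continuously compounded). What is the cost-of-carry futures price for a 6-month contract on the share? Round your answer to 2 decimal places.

PV(dividends) I = 3.51·e^(−0.0479·2/12)
I = 3.4821
F = (S − I)·e^(rT) = (142.13 − 3.4821) · e^(0.0479·6/12)
= 138.6479 · e^0.023950 = 138.6479 × 1.024239 = ¥142.01

¥142.01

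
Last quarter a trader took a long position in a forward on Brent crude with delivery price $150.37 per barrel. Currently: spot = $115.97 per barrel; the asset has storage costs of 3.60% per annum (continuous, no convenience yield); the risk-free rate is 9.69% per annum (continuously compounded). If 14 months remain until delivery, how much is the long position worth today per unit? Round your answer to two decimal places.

Current fair forward for the remaining 14 months: F = S·e^((r + u)·T), (r + u) = 0.0969 + 0.0360 = 0.1329
F = 115.97 · e^(0.1329 × 14/12) = 115.97 × 1.167716 = 135.4200
Value of long forward = (F − K)·e^(−rT) = (135.4200 − 150.37) · e^(−0.0969·14/12)
= -14.9500 × 0.893106 = -13.35

-$13.35 per barrel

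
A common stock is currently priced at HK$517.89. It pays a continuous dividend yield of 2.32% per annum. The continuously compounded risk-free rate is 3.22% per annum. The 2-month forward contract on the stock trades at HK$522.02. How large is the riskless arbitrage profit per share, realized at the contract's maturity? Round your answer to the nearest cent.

HK$3.35 per share

Fair forward: F* = S·e^(carry·T), with carry = (r − q) = 0.0322 − 0.0232 = 0.0090
F* = 517.89 · e^(0.0090 × 2/12) = 517.89 · e^0.001500 = 517.89 × 1.001501 = HK$518.6674
Market HK$522.02 > fair HK$518.6674: forward overpriced → cash-and-carry (buy spot, short the forward).
At maturity, profit = |F_mkt − F*| = |522.02 − 518.6674| = HK$3.35 per share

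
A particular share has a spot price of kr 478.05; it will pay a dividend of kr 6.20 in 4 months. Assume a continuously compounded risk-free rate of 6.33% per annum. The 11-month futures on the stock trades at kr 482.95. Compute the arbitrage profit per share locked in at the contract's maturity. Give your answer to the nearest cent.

kr 17.23 per share

PV(dividends) I = 6.20·e^(−0.0633·4/12) = 6.0706
Fair futures F* = (S − I)·e^(rT) = (478.05 − 6.0706)·e^0.058025 = 471.9794 × 1.059741 = 500.1759
Market kr 482.95 < fair 500.1759: forward underpriced → reverse cash-and-carry (short the stock, invest proceeds at r, pay the dividends, go long the forward).
Profit at T = |F_mkt − F*| = |482.95 − 500.1759| = kr 17.23 per share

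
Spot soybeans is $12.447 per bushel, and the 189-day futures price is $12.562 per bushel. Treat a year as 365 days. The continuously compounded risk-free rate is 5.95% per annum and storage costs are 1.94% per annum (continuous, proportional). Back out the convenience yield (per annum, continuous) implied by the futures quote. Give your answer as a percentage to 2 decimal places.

6.11%

F = S·e^((r+u−y)T) ⇒ (r+u−y) = ln(F/S)/T
ln(12.562/12.447) = 0.009197; /T ⇒ 0.017761
y = r + u − ln(F/S)/T = 0.0595 + 0.0194 − 0.017761 = 0.061139
y = 6.11%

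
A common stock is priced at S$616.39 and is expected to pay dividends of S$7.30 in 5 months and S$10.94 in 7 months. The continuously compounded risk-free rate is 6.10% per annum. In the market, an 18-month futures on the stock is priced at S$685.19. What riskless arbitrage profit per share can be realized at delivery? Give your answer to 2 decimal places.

S$29.11 per share

PV(dividends) I = 7.30·e^(−0.0610·5/12) + 10.94·e^(−0.0610·7/12) = 17.6744
Fair futures F* = (S − I)·e^(rT) = (616.39 − 17.6744)·e^0.091500 = 598.7156 × 1.095817 = 656.0827
Market S$685.19 > fair 656.0827: forward overpriced → cash-and-carry (borrow at r, buy the stock and collect the dividends, short the forward).
Profit at T = |F_mkt − F*| = |685.19 − 656.0827| = S$29.11 per share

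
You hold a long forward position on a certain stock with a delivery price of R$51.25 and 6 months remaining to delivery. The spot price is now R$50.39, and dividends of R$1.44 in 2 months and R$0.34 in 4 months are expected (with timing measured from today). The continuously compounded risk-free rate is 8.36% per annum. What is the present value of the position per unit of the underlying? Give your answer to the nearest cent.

-R$0.51

PV(remaining dividends) I = 1.44·e^(−0.0836·2/12) + 0.34·e^(−0.0836·4/12) = 1.7507
Current forward F = (S − I)·e^(rT) = (50.39 − 1.7507)·e^(0.0836·6/12) = 48.6393 × 1.042686 = 50.7155
Value (long) = (F − K)·e^(−rT) = (50.7155 − 51.25) × 0.959062 = -0.5126
Value = -R$0.51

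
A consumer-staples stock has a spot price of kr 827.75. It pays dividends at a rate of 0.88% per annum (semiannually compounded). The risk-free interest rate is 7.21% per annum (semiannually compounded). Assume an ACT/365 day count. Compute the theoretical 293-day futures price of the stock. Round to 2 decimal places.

kr 870.02

F = S · (1+r/2)^(2T) / (1+q/2)^(2T)
= 827.75 × 1.058506 / 1.007074 = 827.75 × 1.051071
F = kr 870.02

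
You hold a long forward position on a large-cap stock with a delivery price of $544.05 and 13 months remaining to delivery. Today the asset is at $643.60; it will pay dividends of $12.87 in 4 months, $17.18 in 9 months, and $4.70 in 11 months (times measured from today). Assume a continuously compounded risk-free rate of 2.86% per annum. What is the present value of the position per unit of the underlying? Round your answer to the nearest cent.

PV(remaining dividends) I = 12.87·e^(−0.0286·4/12) + 17.18·e^(−0.0286·9/12) + 4.70·e^(−0.0286·11/12) = 34.1417
Current forward F = (S − I)·e^(rT) = (643.60 − 34.1417)·e^(0.0286·13/12) = 609.4583 × 1.031468 = 628.6367
Value (long) = (F − K)·e^(−rT) = (628.6367 − 544.05) × 0.969492 = 82.0061
Value = $82.01

$82.01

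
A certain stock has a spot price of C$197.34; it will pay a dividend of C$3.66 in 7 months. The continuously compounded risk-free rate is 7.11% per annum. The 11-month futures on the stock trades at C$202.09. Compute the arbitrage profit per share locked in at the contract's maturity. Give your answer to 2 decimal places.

C$4.79 per share

PV(dividends) I = 3.66·e^(−0.0711·7/12) = 3.5113
Fair futures F* = (S − I)·e^(rT) = (197.34 − 3.5113)·e^0.065175 = 193.8287 × 1.067346 = 206.8823
Market C$202.09 < fair 206.8823: forward underpriced → reverse cash-and-carry (short the stock, invest proceeds at r, pay the dividends, go long the forward).
Profit at T = |F_mkt − F*| = |202.09 − 206.8823| = C$4.79 per share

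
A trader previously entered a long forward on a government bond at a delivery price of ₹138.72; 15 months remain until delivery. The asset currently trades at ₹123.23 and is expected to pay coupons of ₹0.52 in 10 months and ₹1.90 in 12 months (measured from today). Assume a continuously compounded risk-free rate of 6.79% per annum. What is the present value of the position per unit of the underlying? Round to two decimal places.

PV(remaining coupons) I = 0.52·e^(−0.0679·10/12) + 1.90·e^(−0.0679·12/12) = 2.2667
Current forward F = (S − I)·e^(rT) = (123.23 − 2.2667)·e^(0.0679·15/12) = 120.9633 × 1.088581 = 131.6784
Value (long) = (F − K)·e^(−rT) = (131.6784 − 138.72) × 0.918627 = -6.4686
Value = -₹6.47

-₹6.47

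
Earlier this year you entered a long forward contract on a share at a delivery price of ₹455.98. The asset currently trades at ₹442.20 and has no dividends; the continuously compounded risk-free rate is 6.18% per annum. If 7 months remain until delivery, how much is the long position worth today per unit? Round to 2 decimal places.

₹2.37

Current fair forward for the remaining 7 months: F = S·e^(r·T), r = 0.0618
F = 442.20 · e^(0.0618 × 7/12) = 442.20 × 1.036708 = 458.4323
Value of long forward = (F − K)·e^(−rT) = (458.4323 − 455.98) · e^(−0.0618·7/12)
= 2.4523 × 0.964592 = 2.37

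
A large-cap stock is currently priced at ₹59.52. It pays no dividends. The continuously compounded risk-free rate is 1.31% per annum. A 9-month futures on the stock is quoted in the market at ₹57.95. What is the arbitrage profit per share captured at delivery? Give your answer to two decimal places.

₹2.16 per share

Fair futures: F* = S·e^(carry·T), with carry = r = 0.0131
F* = 59.52 · e^(0.0131 × 9/12) = 59.52 · e^0.009825 = 59.52 × 1.009873 = ₹60.1076
Market ₹57.95 < fair ₹60.1076: forward underpriced → reverse cash-and-carry (short spot, go long the forward).
At maturity, profit = |F_mkt − F*| = |57.95 − 60.1076| = ₹2.16 per share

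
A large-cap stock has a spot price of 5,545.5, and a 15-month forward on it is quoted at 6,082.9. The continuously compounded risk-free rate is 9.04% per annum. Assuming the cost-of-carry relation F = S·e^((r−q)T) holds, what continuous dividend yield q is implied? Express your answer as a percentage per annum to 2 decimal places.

From F = S·e^((r−q)T): (r − q) = ln(F/S)/T
ln(6082.9/5545.5) = ln(1.096907) = 0.092494
(r − q) = 0.092494 / (15/12) = 0.073995
q = r − ln(F/S)/T = 0.0904 − 0.073995 = 0.016405
q = 1.64%

1.64%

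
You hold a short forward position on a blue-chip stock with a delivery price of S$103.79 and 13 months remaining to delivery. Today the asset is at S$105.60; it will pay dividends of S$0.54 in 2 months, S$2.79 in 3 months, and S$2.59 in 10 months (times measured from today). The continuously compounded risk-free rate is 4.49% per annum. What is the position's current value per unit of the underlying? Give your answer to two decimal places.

PV(remaining dividends) I = 0.54·e^(−0.0449·2/12) + 2.79·e^(−0.0449·3/12) + 2.59·e^(−0.0449·10/12) = 5.7897
Current forward F = (S − I)·e^(rT) = (105.60 − 5.7897)·e^(0.0449·13/12) = 99.8103 × 1.049844 = 104.7852
Value (long) = (F − K)·e^(−rT) = (104.7852 − 103.79) × 0.952522 = 0.9479
Short position value = −(long value) = -S$0.95

-S$0.95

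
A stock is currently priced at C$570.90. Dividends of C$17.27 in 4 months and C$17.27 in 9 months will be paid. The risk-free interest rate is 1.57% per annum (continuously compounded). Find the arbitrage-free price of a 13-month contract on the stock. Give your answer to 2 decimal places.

C$545.86

PV(dividends) I = 17.27·e^(−0.0157·4/12) + 17.27·e^(−0.0157·9/12)
I = 17.1799 + 17.0678 = 34.2477
F = (S − I)·e^(rT) = (570.90 − 34.2477) · e^(0.0157·13/12)
= 536.6523 · e^0.017008 = 536.6523 × 1.017153 = C$545.86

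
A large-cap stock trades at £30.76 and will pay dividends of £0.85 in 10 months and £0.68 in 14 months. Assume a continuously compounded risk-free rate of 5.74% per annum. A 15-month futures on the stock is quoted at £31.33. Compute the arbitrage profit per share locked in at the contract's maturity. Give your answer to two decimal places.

PV(dividends) I = 0.85·e^(−0.0574·10/12) + 0.68·e^(−0.0574·14/12) = 1.4463
Fair futures F* = (S − I)·e^(rT) = (30.76 − 1.4463)·e^0.071750 = 29.3137 × 1.074387 = 31.4943
Market £31.33 < fair 31.4943: forward underpriced → reverse cash-and-carry (short the stock, invest proceeds at r, pay the dividends, go long the forward).
Profit at T = |F_mkt − F*| = |31.33 − 31.4943| = £0.16 per share

£0.16 per share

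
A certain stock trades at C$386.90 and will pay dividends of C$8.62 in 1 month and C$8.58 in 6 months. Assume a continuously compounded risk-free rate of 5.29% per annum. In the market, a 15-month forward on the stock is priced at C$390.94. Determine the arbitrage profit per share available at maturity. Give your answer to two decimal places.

C$4.31 per share

PV(dividends) I = 8.62·e^(−0.0529·1/12) + 8.58·e^(−0.0529·6/12) = 16.9381
Fair forward F* = (S − I)·e^(rT) = (386.90 − 16.9381)·e^0.066125 = 369.9619 × 1.068360 = 395.2525
Market C$390.94 < fair 395.2525: forward underpriced → reverse cash-and-carry (short the stock, invest proceeds at r, pay the dividends, go long the forward).
Profit at T = |F_mkt − F*| = |390.94 − 395.2525| = C$4.31 per share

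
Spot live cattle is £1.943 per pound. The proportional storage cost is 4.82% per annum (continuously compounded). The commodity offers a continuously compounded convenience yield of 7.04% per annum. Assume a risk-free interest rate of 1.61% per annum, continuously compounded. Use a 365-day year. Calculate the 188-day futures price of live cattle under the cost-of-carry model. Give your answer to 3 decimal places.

£1.937 per pound

Net carry = r + u − y = 0.0161 + 0.0482 − 0.0704 = -0.0061
F = S·e^((r+u−y)T) = 1.943 · e^(-0.0061 × 188/365) = 1.943 · e^-0.003142
= 1.943 × 0.996863 = £1.937 per pound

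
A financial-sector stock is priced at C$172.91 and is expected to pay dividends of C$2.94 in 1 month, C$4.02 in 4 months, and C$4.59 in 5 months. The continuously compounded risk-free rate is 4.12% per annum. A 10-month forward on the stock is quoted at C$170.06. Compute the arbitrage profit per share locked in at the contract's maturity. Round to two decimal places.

PV(dividends) I = 2.94·e^(−0.0412·1/12) + 4.02·e^(−0.0412·4/12) + 4.59·e^(−0.0412·5/12) = 11.4070
Fair forward F* = (S − I)·e^(rT) = (172.91 − 11.4070)·e^0.034333 = 161.5030 × 1.034929 = 167.1441
Market C$170.06 > fair 167.1441: forward overpriced → cash-and-carry (borrow at r, buy the stock and collect the dividends, short the forward).
Profit at T = |F_mkt − F*| = |170.06 − 167.1441| = C$2.92 per share

C$2.92 per share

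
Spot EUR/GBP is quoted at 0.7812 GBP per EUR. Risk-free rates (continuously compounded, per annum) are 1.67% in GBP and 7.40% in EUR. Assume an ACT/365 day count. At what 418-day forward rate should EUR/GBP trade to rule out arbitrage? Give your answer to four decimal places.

F = S·e^((r_GBP − r_EUR)T) = 0.7812 · e^((0.0167 − 0.0740) × 418/365)
= 0.7812 · e^-0.065620 = 0.7812 × 0.936487
F = 0.7316 GBP per EUR

0.7316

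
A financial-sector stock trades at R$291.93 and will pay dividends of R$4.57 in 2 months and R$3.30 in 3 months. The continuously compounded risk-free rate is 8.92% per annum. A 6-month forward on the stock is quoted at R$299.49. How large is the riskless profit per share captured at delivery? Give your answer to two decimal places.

R$2.33 per share

PV(dividends) I = 4.57·e^(−0.0892·2/12) + 3.30·e^(−0.0892·3/12) = 7.7298
Fair forward F* = (S − I)·e^(rT) = (291.93 − 7.7298)·e^0.044600 = 284.2002 × 1.045610 = 297.1626
Market R$299.49 > fair 297.1626: forward overpriced → cash-and-carry (borrow at r, buy the stock and collect the dividends, short the forward).
Profit at T = |F_mkt − F*| = |299.49 − 297.1626| = R$2.33 per share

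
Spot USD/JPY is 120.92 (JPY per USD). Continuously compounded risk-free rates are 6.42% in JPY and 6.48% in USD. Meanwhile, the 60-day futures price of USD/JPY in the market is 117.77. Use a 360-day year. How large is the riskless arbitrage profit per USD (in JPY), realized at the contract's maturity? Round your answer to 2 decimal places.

3.14 per USD (in JPY)

Fair futures: F* = S·e^(carry·T), with carry = (r_JPY − r_USD) = 0.0642 − 0.0648 = -0.0006
F* = 120.92 · e^(-0.0006 × 60/360) = 120.92 · e^-0.000100 = 120.92 × 0.999900 = 120.9079
Market 117.77 < fair 120.9079: forward underpriced → reverse cash-and-carry (short spot, go long the forward).
At maturity, profit = |F_mkt − F*| = |117.77 − 120.9079| = 3.14 per USD (in JPY)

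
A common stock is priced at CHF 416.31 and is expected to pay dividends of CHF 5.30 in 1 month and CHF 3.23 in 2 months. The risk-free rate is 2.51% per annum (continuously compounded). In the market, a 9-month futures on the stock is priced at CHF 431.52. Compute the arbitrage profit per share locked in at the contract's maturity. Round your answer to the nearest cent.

PV(dividends) I = 5.30·e^(−0.0251·1/12) + 3.23·e^(−0.0251·2/12) = 8.5054
Fair futures F* = (S − I)·e^(rT) = (416.31 − 8.5054)·e^0.018825 = 407.8046 × 1.019003 = 415.5541
Market CHF 431.52 > fair 415.5541: forward overpriced → cash-and-carry (borrow at r, buy the stock and collect the dividends, short the forward).
Profit at T = |F_mkt − F*| = |431.52 − 415.5541| = CHF 15.97 per share

CHF 15.97 per share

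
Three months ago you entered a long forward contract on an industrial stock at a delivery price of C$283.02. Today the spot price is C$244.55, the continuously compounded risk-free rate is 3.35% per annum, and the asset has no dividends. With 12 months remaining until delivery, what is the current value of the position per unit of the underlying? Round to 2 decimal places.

-C$29.15

Current fair forward for the remaining 12 months: F = S·e^(r·T), r = 0.0335
F = 244.55 · e^(0.0335 × 12/12) = 244.55 × 1.034067 = 252.8811
Value of long forward = (F − K)·e^(−rT) = (252.8811 − 283.02) · e^(−0.0335·12/12)
= -30.1389 × 0.967055 = -29.15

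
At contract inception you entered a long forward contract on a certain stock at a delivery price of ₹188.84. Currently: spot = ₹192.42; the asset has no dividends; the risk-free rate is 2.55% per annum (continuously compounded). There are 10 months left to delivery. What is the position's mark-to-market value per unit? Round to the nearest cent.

₹7.55

Current fair forward for the remaining 10 months: F = S·e^(r·T), r = 0.0255
F = 192.42 · e^(0.0255 × 10/12) = 192.42 × 1.021477 = 196.5526
Value of long forward = (F − K)·e^(−rT) = (196.5526 − 188.84) · e^(−0.0255·10/12)
= 7.7126 × 0.978974 = 7.55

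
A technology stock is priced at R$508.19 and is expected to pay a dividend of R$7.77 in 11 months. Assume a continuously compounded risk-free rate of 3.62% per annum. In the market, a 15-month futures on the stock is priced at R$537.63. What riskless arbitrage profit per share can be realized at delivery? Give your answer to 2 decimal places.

PV(dividends) I = 7.77·e^(−0.0362·11/12) = 7.5164
Fair futures F* = (S − I)·e^(rT) = (508.19 − 7.5164)·e^0.045250 = 500.6736 × 1.046289 = 523.8493
Market R$537.63 > fair 523.8493: forward overpriced → cash-and-carry (borrow at r, buy the stock and collect the dividends, short the forward).
Profit at T = |F_mkt − F*| = |537.63 − 523.8493| = R$13.78 per share

R$13.78 per share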